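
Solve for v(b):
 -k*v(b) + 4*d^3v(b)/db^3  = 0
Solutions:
 v(b) = C1*exp(2^(1/3)*b*k^(1/3)/2) + C2*exp(2^(1/3)*b*k^(1/3)*(-1 + sqrt(3)*I)/4) + C3*exp(-2^(1/3)*b*k^(1/3)*(1 + sqrt(3)*I)/4)


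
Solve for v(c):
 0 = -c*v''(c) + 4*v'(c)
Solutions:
 v(c) = C1 + C2*c^5


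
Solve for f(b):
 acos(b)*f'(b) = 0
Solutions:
 f(b) = C1


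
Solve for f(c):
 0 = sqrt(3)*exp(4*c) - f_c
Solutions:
 f(c) = C1 + sqrt(3)*exp(4*c)/4


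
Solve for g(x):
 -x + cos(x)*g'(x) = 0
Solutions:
 g(x) = C1 + Integral(x/cos(x), x)


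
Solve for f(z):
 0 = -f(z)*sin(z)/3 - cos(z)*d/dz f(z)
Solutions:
 f(z) = C1*cos(z)^(1/3)


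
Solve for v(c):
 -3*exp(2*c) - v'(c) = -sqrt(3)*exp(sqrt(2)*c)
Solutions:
 v(c) = C1 - 3*exp(2*c)/2 + sqrt(6)*exp(sqrt(2)*c)/2


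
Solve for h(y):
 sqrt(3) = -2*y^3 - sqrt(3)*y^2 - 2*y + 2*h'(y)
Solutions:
 h(y) = C1 + y^4/4 + sqrt(3)*y^3/6 + y^2/2 + sqrt(3)*y/2


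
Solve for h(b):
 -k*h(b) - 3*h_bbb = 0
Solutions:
 h(b) = C1*exp(3^(2/3)*b*(-k)^(1/3)/3) + C2*exp(b*(-k)^(1/3)*(-3^(2/3) + 3*3^(1/6)*I)/6) + C3*exp(-b*(-k)^(1/3)*(3^(2/3) + 3*3^(1/6)*I)/6)


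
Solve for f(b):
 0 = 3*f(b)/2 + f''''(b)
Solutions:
 f(b) = (C1*sin(6^(1/4)*b/2) + C2*cos(6^(1/4)*b/2))*exp(-6^(1/4)*b/2) + (C3*sin(6^(1/4)*b/2) + C4*cos(6^(1/4)*b/2))*exp(6^(1/4)*b/2)


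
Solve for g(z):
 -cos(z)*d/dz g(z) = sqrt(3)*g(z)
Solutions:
 g(z) = C1*(sin(z) - 1)^(sqrt(3)/2)/(sin(z) + 1)^(sqrt(3)/2)


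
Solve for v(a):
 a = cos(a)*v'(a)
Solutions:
 v(a) = C1 + Integral(a/cos(a), a)


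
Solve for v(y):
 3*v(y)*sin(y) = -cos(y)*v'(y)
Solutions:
 v(y) = C1*cos(y)^3


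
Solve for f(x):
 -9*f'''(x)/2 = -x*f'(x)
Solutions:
 f(x) = C1 + Integral(C2*airyai(6^(1/3)*x/3) + C3*airybi(6^(1/3)*x/3), x)


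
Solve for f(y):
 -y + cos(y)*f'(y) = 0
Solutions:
 f(y) = C1 + Integral(y/cos(y), y)


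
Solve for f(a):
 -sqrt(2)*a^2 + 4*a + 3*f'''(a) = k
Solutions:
 f(a) = C1 + C2*a + C3*a^2 + sqrt(2)*a^5/180 - a^4/18 + a^3*k/18


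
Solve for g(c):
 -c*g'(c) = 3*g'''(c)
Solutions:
 g(c) = C1 + Integral(C2*airyai(-3^(2/3)*c/3) + C3*airybi(-3^(2/3)*c/3), c)


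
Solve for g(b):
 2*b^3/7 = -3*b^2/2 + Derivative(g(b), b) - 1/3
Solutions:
 g(b) = C1 + b^4/14 + b^3/2 + b/3


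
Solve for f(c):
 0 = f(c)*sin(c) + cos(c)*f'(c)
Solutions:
 f(c) = C1*cos(c)


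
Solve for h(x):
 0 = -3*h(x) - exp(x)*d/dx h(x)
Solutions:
 h(x) = C1*exp(3*exp(-x))


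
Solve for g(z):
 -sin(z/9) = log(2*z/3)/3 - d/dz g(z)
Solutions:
 g(z) = C1 + z*log(z)/3 - z*log(3)/3 - z/3 + z*log(2)/3 - 9*cos(z/9)


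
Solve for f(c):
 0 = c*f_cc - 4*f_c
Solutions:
 f(c) = C1 + C2*c^5


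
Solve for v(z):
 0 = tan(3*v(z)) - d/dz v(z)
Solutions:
 v(z) = -asin(C1*exp(3*z))/3 + pi/3
 v(z) = asin(C1*exp(3*z))/3


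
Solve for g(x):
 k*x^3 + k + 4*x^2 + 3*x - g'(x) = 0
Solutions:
 g(x) = C1 + k*x^4/4 + k*x + 4*x^3/3 + 3*x^2/2


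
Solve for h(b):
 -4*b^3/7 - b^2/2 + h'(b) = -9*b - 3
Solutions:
 h(b) = C1 + b^4/7 + b^3/6 - 9*b^2/2 - 3*b


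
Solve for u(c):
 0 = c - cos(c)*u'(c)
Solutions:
 u(c) = C1 + Integral(c/cos(c), c)


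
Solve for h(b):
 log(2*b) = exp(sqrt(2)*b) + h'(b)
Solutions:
 h(b) = C1 + b*log(b) + b*(-1 + log(2)) - sqrt(2)*exp(sqrt(2)*b)/2


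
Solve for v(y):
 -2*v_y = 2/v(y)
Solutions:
 v(y) = -sqrt(C1 - 2*y)
 v(y) = sqrt(C1 - 2*y)


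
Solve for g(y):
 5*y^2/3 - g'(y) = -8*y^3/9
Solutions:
 g(y) = C1 + 2*y^4/9 + 5*y^3/9


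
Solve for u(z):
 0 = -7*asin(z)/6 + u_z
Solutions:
 u(z) = C1 + 7*z*asin(z)/6 + 7*sqrt(1 - z^2)/6


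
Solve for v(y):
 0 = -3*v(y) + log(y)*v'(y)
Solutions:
 v(y) = C1*exp(3*li(y))


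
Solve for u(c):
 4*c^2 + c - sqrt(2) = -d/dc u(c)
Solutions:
 u(c) = C1 - 4*c^3/3 - c^2/2 + sqrt(2)*c


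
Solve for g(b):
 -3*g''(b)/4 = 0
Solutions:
 g(b) = C1 + C2*b


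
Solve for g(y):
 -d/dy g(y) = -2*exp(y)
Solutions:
 g(y) = C1 + 2*exp(y)


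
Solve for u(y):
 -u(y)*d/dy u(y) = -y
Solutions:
 u(y) = -sqrt(C1 + y^2)
 u(y) = sqrt(C1 + y^2)


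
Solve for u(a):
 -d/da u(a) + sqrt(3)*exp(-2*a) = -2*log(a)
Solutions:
 u(a) = C1 + 2*a*log(a) - 2*a - sqrt(3)*exp(-2*a)/2


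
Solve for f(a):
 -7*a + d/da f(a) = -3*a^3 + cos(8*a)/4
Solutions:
 f(a) = C1 - 3*a^4/4 + 7*a^2/2 + sin(8*a)/32


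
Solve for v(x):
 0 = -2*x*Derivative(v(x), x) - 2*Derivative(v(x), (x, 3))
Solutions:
 v(x) = C1 + Integral(C2*airyai(-x) + C3*airybi(-x), x)


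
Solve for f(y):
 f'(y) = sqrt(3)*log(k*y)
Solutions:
 f(y) = C1 + sqrt(3)*y*log(k*y) - sqrt(3)*y


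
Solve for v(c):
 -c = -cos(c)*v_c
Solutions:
 v(c) = C1 + Integral(c/cos(c), c)


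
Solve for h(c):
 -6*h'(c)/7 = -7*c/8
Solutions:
 h(c) = C1 + 49*c^2/96


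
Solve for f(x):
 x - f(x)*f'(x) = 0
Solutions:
 f(x) = -sqrt(C1 + x^2)
 f(x) = sqrt(C1 + x^2)


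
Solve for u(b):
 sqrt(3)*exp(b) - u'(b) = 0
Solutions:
 u(b) = C1 + sqrt(3)*exp(b)


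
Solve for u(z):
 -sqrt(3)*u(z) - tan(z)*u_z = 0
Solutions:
 u(z) = C1/sin(z)^(sqrt(3))


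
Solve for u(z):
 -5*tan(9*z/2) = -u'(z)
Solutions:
 u(z) = C1 - 10*log(cos(9*z/2))/9


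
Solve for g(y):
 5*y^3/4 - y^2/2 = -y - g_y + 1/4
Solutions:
 g(y) = C1 - 5*y^4/16 + y^3/6 - y^2/2 + y/4


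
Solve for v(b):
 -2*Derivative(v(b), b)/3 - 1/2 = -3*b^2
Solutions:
 v(b) = C1 + 3*b^3/2 - 3*b/4


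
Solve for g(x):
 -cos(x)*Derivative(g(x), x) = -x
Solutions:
 g(x) = C1 + Integral(x/cos(x), x)


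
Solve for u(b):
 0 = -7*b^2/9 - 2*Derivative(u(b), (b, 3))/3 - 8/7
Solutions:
 u(b) = C1 + C2*b + C3*b^2 - 7*b^5/360 - 2*b^3/7


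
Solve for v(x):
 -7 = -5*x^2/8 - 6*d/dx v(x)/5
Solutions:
 v(x) = C1 - 25*x^3/144 + 35*x/6


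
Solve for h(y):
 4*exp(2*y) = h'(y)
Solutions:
 h(y) = C1 + 2*exp(2*y)


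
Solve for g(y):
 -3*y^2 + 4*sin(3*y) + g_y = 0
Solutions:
 g(y) = C1 + y^3 + 4*cos(3*y)/3


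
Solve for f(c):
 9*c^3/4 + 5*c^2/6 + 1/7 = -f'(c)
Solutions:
 f(c) = C1 - 9*c^4/16 - 5*c^3/18 - c/7


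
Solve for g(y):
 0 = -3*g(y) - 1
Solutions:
 g(y) = -1/3


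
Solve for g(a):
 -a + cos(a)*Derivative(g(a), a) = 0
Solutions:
 g(a) = C1 + Integral(a/cos(a), a)


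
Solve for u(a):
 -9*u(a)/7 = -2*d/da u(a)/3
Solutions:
 u(a) = C1*exp(27*a/14)


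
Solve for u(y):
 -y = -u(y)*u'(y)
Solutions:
 u(y) = -sqrt(C1 + y^2)
 u(y) = sqrt(C1 + y^2)


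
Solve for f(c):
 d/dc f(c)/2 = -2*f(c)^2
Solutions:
 f(c) = 1/(C1 + 4*c)


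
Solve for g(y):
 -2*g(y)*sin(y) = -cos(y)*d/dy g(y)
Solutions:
 g(y) = C1/cos(y)^2


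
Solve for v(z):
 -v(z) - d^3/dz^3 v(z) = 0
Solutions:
 v(z) = C3*exp(-z) + (C1*sin(sqrt(3)*z/2) + C2*cos(sqrt(3)*z/2))*exp(z/2)


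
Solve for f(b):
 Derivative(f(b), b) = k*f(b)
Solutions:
 f(b) = C1*exp(b*k)


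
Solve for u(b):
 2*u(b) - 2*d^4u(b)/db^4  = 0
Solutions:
 u(b) = C1*exp(-b) + C2*exp(b) + C3*sin(b) + C4*cos(b)


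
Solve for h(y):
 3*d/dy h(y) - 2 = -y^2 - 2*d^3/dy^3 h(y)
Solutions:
 h(y) = C1 + C2*sin(sqrt(6)*y/2) + C3*cos(sqrt(6)*y/2) - y^3/9 + 10*y/9


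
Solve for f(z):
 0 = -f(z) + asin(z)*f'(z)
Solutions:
 f(z) = C1*exp(Integral(1/asin(z), z))


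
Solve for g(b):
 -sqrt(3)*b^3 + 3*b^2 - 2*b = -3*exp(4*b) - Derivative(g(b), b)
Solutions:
 g(b) = C1 + sqrt(3)*b^4/4 - b^3 + b^2 - 3*exp(4*b)/4


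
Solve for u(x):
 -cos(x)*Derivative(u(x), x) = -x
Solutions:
 u(x) = C1 + Integral(x/cos(x), x)


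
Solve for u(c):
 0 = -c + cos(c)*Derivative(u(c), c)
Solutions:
 u(c) = C1 + Integral(c/cos(c), c)


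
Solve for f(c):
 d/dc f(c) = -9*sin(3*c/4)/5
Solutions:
 f(c) = C1 + 12*cos(3*c/4)/5


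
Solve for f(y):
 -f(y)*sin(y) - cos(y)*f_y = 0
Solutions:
 f(y) = C1*cos(y)


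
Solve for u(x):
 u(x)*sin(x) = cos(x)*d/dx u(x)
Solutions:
 u(x) = C1/cos(x)


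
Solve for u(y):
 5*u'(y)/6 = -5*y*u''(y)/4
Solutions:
 u(y) = C1 + C2*y^(1/3)


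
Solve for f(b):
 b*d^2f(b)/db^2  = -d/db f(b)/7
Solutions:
 f(b) = C1 + C2*b^(6/7)


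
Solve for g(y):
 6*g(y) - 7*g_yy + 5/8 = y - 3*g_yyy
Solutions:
 g(y) = C1*exp(y*(49/(sqrt(43) + 386/27)^(1/3) + 9*(sqrt(43) + 386/27)^(1/3) + 42)/54)*sin(sqrt(3)*y*(-9*(sqrt(43) + 386/27)^(1/3) + 49/(sqrt(43) + 386/27)^(1/3))/54) + C2*exp(y*(49/(sqrt(43) + 386/27)^(1/3) + 9*(sqrt(43) + 386/27)^(1/3) + 42)/54)*cos(sqrt(3)*y*(-9*(sqrt(43) + 386/27)^(1/3) + 49/(sqrt(43) + 386/27)^(1/3))/54) + C3*exp(y*(-9*(sqrt(43) + 386/27)^(1/3) - 49/(sqrt(43) + 386/27)^(1/3) + 21)/27) + y/6 - 5/48


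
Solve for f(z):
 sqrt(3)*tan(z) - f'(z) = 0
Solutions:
 f(z) = C1 - sqrt(3)*log(cos(z))


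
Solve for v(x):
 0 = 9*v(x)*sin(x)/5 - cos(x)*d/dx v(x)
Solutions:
 v(x) = C1/cos(x)^(9/5)


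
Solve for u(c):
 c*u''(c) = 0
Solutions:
 u(c) = C1 + C2*c


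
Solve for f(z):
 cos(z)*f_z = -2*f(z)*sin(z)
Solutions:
 f(z) = C1*cos(z)^2


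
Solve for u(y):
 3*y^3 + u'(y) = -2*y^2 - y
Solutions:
 u(y) = C1 - 3*y^4/4 - 2*y^3/3 - y^2/2


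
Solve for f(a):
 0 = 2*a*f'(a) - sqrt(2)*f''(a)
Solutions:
 f(a) = C1 + C2*erfi(2^(3/4)*a/2)


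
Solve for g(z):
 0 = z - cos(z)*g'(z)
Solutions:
 g(z) = C1 + Integral(z/cos(z), z)


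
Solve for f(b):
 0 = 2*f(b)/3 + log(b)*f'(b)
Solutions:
 f(b) = C1*exp(-2*li(b)/3)


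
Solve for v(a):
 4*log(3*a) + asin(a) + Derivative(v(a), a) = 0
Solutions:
 v(a) = C1 - 4*a*log(a) - a*asin(a) - 4*a*log(3) + 4*a - sqrt(1 - a^2)


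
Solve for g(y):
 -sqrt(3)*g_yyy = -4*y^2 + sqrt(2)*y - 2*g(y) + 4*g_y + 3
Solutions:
 g(y) = C1*exp(-y*(-4*3^(1/3)/(9 + sqrt(81 + 64*sqrt(3)))^(1/3) + 3^(1/6)*(9 + sqrt(81 + 64*sqrt(3)))^(1/3))/6)*sin(y*(4*3^(5/6)/(9 + sqrt(81 + 64*sqrt(3)))^(1/3) + 3^(2/3)*(9 + sqrt(81 + 64*sqrt(3)))^(1/3))/6) + C2*exp(-y*(-4*3^(1/3)/(9 + sqrt(81 + 64*sqrt(3)))^(1/3) + 3^(1/6)*(9 + sqrt(81 + 64*sqrt(3)))^(1/3))/6)*cos(y*(4*3^(5/6)/(9 + sqrt(81 + 64*sqrt(3)))^(1/3) + 3^(2/3)*(9 + sqrt(81 + 64*sqrt(3)))^(1/3))/6) + C3*exp(y*(-4*3^(1/3)/(9 + sqrt(81 + 64*sqrt(3)))^(1/3) + 3^(1/6)*(9 + sqrt(81 + 64*sqrt(3)))^(1/3))/3) - 2*y^2 - 8*y + sqrt(2)*y/2 - 29/2 + sqrt(2)


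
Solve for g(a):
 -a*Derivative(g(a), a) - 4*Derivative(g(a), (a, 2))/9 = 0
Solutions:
 g(a) = C1 + C2*erf(3*sqrt(2)*a/4)


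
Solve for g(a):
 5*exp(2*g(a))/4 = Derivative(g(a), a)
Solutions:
 g(a) = log(-sqrt(-1/(C1 + 5*a))) + log(2)/2
 g(a) = log(-1/(C1 + 5*a))/2 + log(2)/2


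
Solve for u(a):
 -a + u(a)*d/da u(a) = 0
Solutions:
 u(a) = -sqrt(C1 + a^2)
 u(a) = sqrt(C1 + a^2)


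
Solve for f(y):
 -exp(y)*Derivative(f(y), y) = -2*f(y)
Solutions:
 f(y) = C1*exp(-2*exp(-y))


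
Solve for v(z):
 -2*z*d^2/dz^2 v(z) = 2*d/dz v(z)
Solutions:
 v(z) = C1 + C2*log(z)


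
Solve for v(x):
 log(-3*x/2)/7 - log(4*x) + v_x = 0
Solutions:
 v(x) = C1 + 6*x*log(x)/7 + x*(-6 - log(3) + 15*log(2) - I*pi)/7


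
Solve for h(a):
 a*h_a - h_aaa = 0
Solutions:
 h(a) = C1 + Integral(C2*airyai(a) + C3*airybi(a), a)


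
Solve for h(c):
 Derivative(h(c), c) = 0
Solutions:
 h(c) = C1


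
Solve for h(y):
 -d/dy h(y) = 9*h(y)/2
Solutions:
 h(y) = C1*exp(-9*y/2)


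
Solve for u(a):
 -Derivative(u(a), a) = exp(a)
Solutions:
 u(a) = C1 - exp(a)


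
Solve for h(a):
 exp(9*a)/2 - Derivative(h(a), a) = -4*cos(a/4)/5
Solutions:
 h(a) = C1 + exp(9*a)/18 + 16*sin(a/4)/5


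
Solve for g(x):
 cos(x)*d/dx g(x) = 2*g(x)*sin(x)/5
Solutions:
 g(x) = C1/cos(x)^(2/5)


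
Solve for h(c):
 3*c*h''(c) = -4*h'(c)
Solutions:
 h(c) = C1 + C2/c^(1/3)


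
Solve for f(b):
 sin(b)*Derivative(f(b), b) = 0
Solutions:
 f(b) = C1


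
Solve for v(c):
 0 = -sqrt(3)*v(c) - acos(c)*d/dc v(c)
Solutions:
 v(c) = C1*exp(-sqrt(3)*Integral(1/acos(c), c))


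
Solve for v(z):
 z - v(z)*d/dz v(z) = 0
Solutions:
 v(z) = -sqrt(C1 + z^2)
 v(z) = sqrt(C1 + z^2)


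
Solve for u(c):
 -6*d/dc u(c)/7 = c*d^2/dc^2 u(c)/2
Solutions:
 u(c) = C1 + C2/c^(5/7)


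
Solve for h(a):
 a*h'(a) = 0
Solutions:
 h(a) = C1


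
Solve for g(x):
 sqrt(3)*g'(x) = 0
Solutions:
 g(x) = C1


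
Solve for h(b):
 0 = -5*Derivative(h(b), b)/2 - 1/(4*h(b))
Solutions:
 h(b) = -sqrt(C1 - 5*b)/5
 h(b) = sqrt(C1 - 5*b)/5


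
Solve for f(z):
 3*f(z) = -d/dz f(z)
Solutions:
 f(z) = C1*exp(-3*z)


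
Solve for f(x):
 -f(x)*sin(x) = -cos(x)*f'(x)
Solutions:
 f(x) = C1/cos(x)


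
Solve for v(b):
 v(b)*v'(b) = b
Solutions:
 v(b) = -sqrt(C1 + b^2)
 v(b) = sqrt(C1 + b^2)


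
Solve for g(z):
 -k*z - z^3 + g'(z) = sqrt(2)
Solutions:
 g(z) = C1 + k*z^2/2 + z^4/4 + sqrt(2)*z


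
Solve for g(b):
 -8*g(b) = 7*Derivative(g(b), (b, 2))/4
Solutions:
 g(b) = C1*sin(4*sqrt(14)*b/7) + C2*cos(4*sqrt(14)*b/7)


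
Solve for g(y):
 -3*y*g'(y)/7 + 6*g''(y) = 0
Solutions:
 g(y) = C1 + C2*erfi(sqrt(7)*y/14)


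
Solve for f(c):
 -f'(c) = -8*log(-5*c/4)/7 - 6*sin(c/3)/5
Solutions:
 f(c) = C1 + 8*c*log(-c)/7 - 16*c*log(2)/7 - 8*c/7 + 8*c*log(5)/7 - 18*cos(c/3)/5


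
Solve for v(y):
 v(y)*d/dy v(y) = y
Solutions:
 v(y) = -sqrt(C1 + y^2)
 v(y) = sqrt(C1 + y^2)


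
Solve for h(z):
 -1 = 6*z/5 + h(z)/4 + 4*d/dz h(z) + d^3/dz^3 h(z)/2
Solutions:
 h(z) = C1*exp(-6^(1/3)*z*(-(9 + sqrt(24657))^(1/3) + 16*6^(1/3)/(9 + sqrt(24657))^(1/3))/12)*sin(2^(1/3)*3^(1/6)*z*(4*2^(1/3)/(9 + sqrt(24657))^(1/3) + 3^(2/3)*(9 + sqrt(24657))^(1/3)/12)) + C2*exp(-6^(1/3)*z*(-(9 + sqrt(24657))^(1/3) + 16*6^(1/3)/(9 + sqrt(24657))^(1/3))/12)*cos(2^(1/3)*3^(1/6)*z*(4*2^(1/3)/(9 + sqrt(24657))^(1/3) + 3^(2/3)*(9 + sqrt(24657))^(1/3)/12)) + C3*exp(6^(1/3)*z*(-(9 + sqrt(24657))^(1/3) + 16*6^(1/3)/(9 + sqrt(24657))^(1/3))/6) - 24*z/5 + 364/5


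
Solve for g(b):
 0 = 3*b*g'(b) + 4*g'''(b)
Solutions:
 g(b) = C1 + Integral(C2*airyai(-6^(1/3)*b/2) + C3*airybi(-6^(1/3)*b/2), b)


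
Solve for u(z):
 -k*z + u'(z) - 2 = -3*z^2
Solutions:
 u(z) = C1 + k*z^2/2 - z^3 + 2*z


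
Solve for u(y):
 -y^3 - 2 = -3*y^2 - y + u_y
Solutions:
 u(y) = C1 - y^4/4 + y^3 + y^2/2 - 2*y


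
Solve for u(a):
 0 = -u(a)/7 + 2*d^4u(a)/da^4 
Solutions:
 u(a) = C1*exp(-14^(3/4)*a/14) + C2*exp(14^(3/4)*a/14) + C3*sin(14^(3/4)*a/14) + C4*cos(14^(3/4)*a/14)


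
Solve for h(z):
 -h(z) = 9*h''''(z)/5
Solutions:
 h(z) = (C1*sin(5^(1/4)*sqrt(6)*z/6) + C2*cos(5^(1/4)*sqrt(6)*z/6))*exp(-5^(1/4)*sqrt(6)*z/6) + (C3*sin(5^(1/4)*sqrt(6)*z/6) + C4*cos(5^(1/4)*sqrt(6)*z/6))*exp(5^(1/4)*sqrt(6)*z/6)


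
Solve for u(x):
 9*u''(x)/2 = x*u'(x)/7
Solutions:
 u(x) = C1 + C2*erfi(sqrt(7)*x/21)


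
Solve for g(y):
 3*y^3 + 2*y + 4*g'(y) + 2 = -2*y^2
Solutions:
 g(y) = C1 - 3*y^4/16 - y^3/6 - y^2/4 - y/2


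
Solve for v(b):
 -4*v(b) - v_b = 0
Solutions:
 v(b) = C1*exp(-4*b)


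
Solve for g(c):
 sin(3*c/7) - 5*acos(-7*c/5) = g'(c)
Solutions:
 g(c) = C1 - 5*c*acos(-7*c/5) - 5*sqrt(25 - 49*c^2)/7 - 7*cos(3*c/7)/3


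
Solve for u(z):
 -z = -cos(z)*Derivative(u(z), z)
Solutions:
 u(z) = C1 + Integral(z/cos(z), z)


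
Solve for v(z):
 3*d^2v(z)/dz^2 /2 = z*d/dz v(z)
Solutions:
 v(z) = C1 + C2*erfi(sqrt(3)*z/3)


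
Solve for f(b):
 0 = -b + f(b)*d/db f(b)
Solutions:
 f(b) = -sqrt(C1 + b^2)
 f(b) = sqrt(C1 + b^2)


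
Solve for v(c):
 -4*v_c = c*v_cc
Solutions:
 v(c) = C1 + C2/c^3


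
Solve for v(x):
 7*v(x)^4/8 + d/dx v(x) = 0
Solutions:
 v(x) = (-3^(2/3)/3 - 3^(1/6)*I)*(1/(C1 + 7*x))^(1/3)
 v(x) = (-3^(2/3)/3 + 3^(1/6)*I)*(1/(C1 + 7*x))^(1/3)
 v(x) = 2*(1/(C1 + 21*x))^(1/3)


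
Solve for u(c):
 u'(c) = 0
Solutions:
 u(c) = C1


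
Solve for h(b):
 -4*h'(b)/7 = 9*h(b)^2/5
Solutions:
 h(b) = 20/(C1 + 63*b)


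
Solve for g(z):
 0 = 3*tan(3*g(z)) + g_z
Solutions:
 g(z) = -asin(C1*exp(-9*z))/3 + pi/3
 g(z) = asin(C1*exp(-9*z))/3


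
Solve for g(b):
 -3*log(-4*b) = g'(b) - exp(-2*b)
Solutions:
 g(b) = C1 - 3*b*log(-b) + 3*b*(1 - 2*log(2)) - exp(-2*b)/2


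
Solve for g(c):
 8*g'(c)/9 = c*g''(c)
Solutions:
 g(c) = C1 + C2*c^(17/9)


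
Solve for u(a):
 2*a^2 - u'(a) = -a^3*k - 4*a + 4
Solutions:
 u(a) = C1 + a^4*k/4 + 2*a^3/3 + 2*a^2 - 4*a


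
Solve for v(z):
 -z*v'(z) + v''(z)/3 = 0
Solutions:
 v(z) = C1 + C2*erfi(sqrt(6)*z/2)


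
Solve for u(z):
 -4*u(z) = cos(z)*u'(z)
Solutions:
 u(z) = C1*(sin(z)^2 - 2*sin(z) + 1)/(sin(z)^2 + 2*sin(z) + 1)


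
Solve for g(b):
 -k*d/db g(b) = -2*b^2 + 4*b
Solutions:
 g(b) = C1 + 2*b^3/(3*k) - 2*b^2/k


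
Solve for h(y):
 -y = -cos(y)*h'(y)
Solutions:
 h(y) = C1 + Integral(y/cos(y), y)


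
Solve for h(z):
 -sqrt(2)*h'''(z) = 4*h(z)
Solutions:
 h(z) = C3*exp(-sqrt(2)*z) + (C1*sin(sqrt(6)*z/2) + C2*cos(sqrt(6)*z/2))*exp(sqrt(2)*z/2)


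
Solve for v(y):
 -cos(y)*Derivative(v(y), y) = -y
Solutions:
 v(y) = C1 + Integral(y/cos(y), y)


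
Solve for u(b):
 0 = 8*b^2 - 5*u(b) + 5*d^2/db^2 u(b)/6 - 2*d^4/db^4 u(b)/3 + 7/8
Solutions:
 u(b) = 8*b^2/5 + (C1*sin(15^(1/4)*2^(3/4)*b*sin(atan(sqrt(455)/5)/2)/2) + C2*cos(15^(1/4)*2^(3/4)*b*sin(atan(sqrt(455)/5)/2)/2))*exp(-15^(1/4)*2^(3/4)*b*cos(atan(sqrt(455)/5)/2)/2) + (C3*sin(15^(1/4)*2^(3/4)*b*sin(atan(sqrt(455)/5)/2)/2) + C4*cos(15^(1/4)*2^(3/4)*b*sin(atan(sqrt(455)/5)/2)/2))*exp(15^(1/4)*2^(3/4)*b*cos(atan(sqrt(455)/5)/2)/2) + 17/24


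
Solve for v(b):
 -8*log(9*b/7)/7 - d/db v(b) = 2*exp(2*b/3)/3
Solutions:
 v(b) = C1 - 8*b*log(b)/7 + 8*b*(-2*log(3) + 1 + log(7))/7 - exp(2*b/3)


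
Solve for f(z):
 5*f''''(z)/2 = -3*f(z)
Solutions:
 f(z) = (C1*sin(10^(3/4)*3^(1/4)*z/10) + C2*cos(10^(3/4)*3^(1/4)*z/10))*exp(-10^(3/4)*3^(1/4)*z/10) + (C3*sin(10^(3/4)*3^(1/4)*z/10) + C4*cos(10^(3/4)*3^(1/4)*z/10))*exp(10^(3/4)*3^(1/4)*z/10)


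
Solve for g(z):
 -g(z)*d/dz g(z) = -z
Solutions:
 g(z) = -sqrt(C1 + z^2)
 g(z) = sqrt(C1 + z^2)


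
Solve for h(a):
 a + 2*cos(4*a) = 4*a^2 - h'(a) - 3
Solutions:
 h(a) = C1 + 4*a^3/3 - a^2/2 - 3*a - sin(4*a)/2


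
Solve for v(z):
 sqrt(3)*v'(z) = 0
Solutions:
 v(z) = C1


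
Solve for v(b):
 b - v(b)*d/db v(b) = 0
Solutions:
 v(b) = -sqrt(C1 + b^2)
 v(b) = sqrt(C1 + b^2)


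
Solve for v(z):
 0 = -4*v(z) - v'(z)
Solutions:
 v(z) = C1*exp(-4*z)


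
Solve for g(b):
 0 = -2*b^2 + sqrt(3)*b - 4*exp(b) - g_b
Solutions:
 g(b) = C1 - 2*b^3/3 + sqrt(3)*b^2/2 - 4*exp(b)


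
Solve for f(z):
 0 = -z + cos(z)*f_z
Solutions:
 f(z) = C1 + Integral(z/cos(z), z)


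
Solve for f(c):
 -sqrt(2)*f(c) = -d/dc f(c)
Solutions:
 f(c) = C1*exp(sqrt(2)*c)


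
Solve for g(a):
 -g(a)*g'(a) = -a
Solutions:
 g(a) = -sqrt(C1 + a^2)
 g(a) = sqrt(C1 + a^2)


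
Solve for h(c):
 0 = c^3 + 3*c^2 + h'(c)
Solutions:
 h(c) = C1 - c^4/4 - c^3


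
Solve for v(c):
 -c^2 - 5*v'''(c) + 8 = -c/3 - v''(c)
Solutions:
 v(c) = C1 + C2*c + C3*exp(c/5) + c^4/12 + 29*c^3/18 + 121*c^2/6


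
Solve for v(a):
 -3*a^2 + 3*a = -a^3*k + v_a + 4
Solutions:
 v(a) = C1 + a^4*k/4 - a^3 + 3*a^2/2 - 4*a


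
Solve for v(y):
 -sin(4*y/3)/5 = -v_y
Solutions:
 v(y) = C1 - 3*cos(4*y/3)/20


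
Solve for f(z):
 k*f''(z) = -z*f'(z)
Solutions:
 f(z) = C1 + C2*sqrt(k)*erf(sqrt(2)*z*sqrt(1/k)/2)


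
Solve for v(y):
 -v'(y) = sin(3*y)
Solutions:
 v(y) = C1 + cos(3*y)/3


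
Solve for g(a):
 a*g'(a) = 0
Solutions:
 g(a) = C1


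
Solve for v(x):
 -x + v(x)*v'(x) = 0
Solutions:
 v(x) = -sqrt(C1 + x^2)
 v(x) = sqrt(C1 + x^2)


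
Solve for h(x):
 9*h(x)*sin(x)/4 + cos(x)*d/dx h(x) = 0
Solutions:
 h(x) = C1*cos(x)^(9/4)


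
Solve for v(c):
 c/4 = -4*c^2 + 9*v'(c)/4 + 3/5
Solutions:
 v(c) = C1 + 16*c^3/27 + c^2/18 - 4*c/15


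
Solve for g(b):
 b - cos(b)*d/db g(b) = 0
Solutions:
 g(b) = C1 + Integral(b/cos(b), b)


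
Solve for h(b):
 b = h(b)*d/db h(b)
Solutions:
 h(b) = -sqrt(C1 + b^2)
 h(b) = sqrt(C1 + b^2)


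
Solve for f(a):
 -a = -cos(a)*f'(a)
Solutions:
 f(a) = C1 + Integral(a/cos(a), a)


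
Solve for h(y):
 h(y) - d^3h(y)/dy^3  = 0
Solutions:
 h(y) = C3*exp(y) + (C1*sin(sqrt(3)*y/2) + C2*cos(sqrt(3)*y/2))*exp(-y/2)


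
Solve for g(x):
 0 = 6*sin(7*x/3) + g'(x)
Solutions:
 g(x) = C1 + 18*cos(7*x/3)/7


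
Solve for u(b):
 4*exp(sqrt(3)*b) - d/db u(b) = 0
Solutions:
 u(b) = C1 + 4*sqrt(3)*exp(sqrt(3)*b)/3


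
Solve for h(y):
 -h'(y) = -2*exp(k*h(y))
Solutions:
 h(y) = Piecewise((log(-1/(C1*k + 2*k*y))/k, Ne(k, 0)), (nan, True))
 h(y) = Piecewise((C1 + 2*y, Eq(k, 0)), (nan, True))


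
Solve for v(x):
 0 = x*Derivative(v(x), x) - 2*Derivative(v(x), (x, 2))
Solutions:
 v(x) = C1 + C2*erfi(x/2)


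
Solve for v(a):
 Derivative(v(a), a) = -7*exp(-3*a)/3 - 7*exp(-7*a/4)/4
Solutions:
 v(a) = C1 + 7*exp(-3*a)/9 + exp(-7*a/4)


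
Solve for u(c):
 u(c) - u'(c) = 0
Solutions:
 u(c) = C1*exp(c)


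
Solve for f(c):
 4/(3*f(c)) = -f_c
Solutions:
 f(c) = -sqrt(C1 - 24*c)/3
 f(c) = sqrt(C1 - 24*c)/3


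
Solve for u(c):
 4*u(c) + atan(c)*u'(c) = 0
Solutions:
 u(c) = C1*exp(-4*Integral(1/atan(c), c))


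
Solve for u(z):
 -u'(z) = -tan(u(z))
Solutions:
 u(z) = pi - asin(C1*exp(z))
 u(z) = asin(C1*exp(z))


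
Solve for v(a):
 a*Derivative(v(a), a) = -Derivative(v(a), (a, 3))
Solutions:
 v(a) = C1 + Integral(C2*airyai(-a) + C3*airybi(-a), a)


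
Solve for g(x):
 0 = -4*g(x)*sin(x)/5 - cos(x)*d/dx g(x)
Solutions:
 g(x) = C1*cos(x)^(4/5)


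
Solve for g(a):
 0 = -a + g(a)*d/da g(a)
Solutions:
 g(a) = -sqrt(C1 + a^2)
 g(a) = sqrt(C1 + a^2)


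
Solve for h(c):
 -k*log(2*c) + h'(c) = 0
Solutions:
 h(c) = C1 + c*k*log(c) - c*k + c*k*log(2)


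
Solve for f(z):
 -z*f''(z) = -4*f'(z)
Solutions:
 f(z) = C1 + C2*z^5


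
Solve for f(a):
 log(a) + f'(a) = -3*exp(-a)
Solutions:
 f(a) = C1 - a*log(a) + a + 3*exp(-a)


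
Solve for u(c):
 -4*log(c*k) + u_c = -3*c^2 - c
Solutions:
 u(c) = C1 - c^3 - c^2/2 + 4*c*log(c*k) - 4*c


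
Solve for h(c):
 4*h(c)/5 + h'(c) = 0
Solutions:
 h(c) = C1*exp(-4*c/5)


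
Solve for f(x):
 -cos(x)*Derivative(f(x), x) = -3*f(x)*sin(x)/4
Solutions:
 f(x) = C1/cos(x)^(3/4)


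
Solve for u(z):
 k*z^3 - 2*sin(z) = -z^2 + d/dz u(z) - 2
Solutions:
 u(z) = C1 + k*z^4/4 + z^3/3 + 2*z + 2*cos(z)


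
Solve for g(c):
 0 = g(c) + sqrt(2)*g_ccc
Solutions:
 g(c) = C3*exp(-2^(5/6)*c/2) + (C1*sin(2^(5/6)*sqrt(3)*c/4) + C2*cos(2^(5/6)*sqrt(3)*c/4))*exp(2^(5/6)*c/4)


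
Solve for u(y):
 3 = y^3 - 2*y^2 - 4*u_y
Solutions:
 u(y) = C1 + y^4/16 - y^3/6 - 3*y/4


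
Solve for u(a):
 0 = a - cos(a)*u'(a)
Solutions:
 u(a) = C1 + Integral(a/cos(a), a)


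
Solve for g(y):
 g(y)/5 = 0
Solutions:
 g(y) = 0


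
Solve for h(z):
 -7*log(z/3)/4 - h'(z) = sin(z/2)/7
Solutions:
 h(z) = C1 - 7*z*log(z)/4 + 7*z/4 + 7*z*log(3)/4 + 2*cos(z/2)/7


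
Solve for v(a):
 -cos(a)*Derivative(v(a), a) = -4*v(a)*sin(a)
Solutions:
 v(a) = C1/cos(a)^4


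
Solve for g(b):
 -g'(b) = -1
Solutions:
 g(b) = C1 + b


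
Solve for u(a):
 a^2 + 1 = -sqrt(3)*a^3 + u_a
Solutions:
 u(a) = C1 + sqrt(3)*a^4/4 + a^3/3 + a


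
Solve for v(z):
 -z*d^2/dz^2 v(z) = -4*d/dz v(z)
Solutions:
 v(z) = C1 + C2*z^5


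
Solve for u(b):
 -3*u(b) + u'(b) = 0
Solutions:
 u(b) = C1*exp(3*b)


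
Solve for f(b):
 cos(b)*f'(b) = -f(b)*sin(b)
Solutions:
 f(b) = C1*cos(b)


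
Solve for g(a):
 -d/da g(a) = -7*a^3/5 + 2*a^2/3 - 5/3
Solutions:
 g(a) = C1 + 7*a^4/20 - 2*a^3/9 + 5*a/3


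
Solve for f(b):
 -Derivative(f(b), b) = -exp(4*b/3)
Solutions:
 f(b) = C1 + 3*exp(4*b/3)/4


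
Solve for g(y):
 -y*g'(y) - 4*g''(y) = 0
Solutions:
 g(y) = C1 + C2*erf(sqrt(2)*y/4)


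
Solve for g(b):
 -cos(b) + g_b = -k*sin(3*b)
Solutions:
 g(b) = C1 + k*cos(3*b)/3 + sin(b)


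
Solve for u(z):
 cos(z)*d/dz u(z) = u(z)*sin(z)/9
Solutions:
 u(z) = C1/cos(z)^(1/9)


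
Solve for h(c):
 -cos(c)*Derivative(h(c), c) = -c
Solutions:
 h(c) = C1 + Integral(c/cos(c), c)


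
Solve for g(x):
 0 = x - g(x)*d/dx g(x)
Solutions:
 g(x) = -sqrt(C1 + x^2)
 g(x) = sqrt(C1 + x^2)


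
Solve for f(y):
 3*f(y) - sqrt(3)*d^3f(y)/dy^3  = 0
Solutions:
 f(y) = C3*exp(3^(1/6)*y) + (C1*sin(3^(2/3)*y/2) + C2*cos(3^(2/3)*y/2))*exp(-3^(1/6)*y/2)


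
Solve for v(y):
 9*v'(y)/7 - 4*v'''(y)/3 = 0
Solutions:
 v(y) = C1 + C2*exp(-3*sqrt(21)*y/14) + C3*exp(3*sqrt(21)*y/14)


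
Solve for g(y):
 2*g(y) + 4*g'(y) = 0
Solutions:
 g(y) = C1*exp(-y/2)


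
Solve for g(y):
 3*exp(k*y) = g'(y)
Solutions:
 g(y) = C1 + 3*exp(k*y)/k


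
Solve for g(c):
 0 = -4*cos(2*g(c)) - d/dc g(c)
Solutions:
 g(c) = -asin((C1 + exp(16*c))/(C1 - exp(16*c)))/2 + pi/2
 g(c) = asin((C1 + exp(16*c))/(C1 - exp(16*c)))/2


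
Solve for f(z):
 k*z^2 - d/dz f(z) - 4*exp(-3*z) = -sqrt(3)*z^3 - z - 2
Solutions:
 f(z) = C1 + k*z^3/3 + sqrt(3)*z^4/4 + z^2/2 + 2*z + 4*exp(-3*z)/3


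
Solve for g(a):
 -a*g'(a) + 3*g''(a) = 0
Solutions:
 g(a) = C1 + C2*erfi(sqrt(6)*a/6)


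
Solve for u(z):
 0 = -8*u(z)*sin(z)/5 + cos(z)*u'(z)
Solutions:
 u(z) = C1/cos(z)^(8/5)


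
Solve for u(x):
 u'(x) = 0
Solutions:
 u(x) = C1


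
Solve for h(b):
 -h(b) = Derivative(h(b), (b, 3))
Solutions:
 h(b) = C3*exp(-b) + (C1*sin(sqrt(3)*b/2) + C2*cos(sqrt(3)*b/2))*exp(b/2)


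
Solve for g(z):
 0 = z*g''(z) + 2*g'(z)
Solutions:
 g(z) = C1 + C2/z


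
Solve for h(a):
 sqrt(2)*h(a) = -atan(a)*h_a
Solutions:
 h(a) = C1*exp(-sqrt(2)*Integral(1/atan(a), a))


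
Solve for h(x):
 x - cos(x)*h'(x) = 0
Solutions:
 h(x) = C1 + Integral(x/cos(x), x)


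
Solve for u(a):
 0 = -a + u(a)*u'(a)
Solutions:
 u(a) = -sqrt(C1 + a^2)
 u(a) = sqrt(C1 + a^2)


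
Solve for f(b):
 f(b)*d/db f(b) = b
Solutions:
 f(b) = -sqrt(C1 + b^2)
 f(b) = sqrt(C1 + b^2)


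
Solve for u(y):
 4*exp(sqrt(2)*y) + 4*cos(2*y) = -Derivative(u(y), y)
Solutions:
 u(y) = C1 - 2*sqrt(2)*exp(sqrt(2)*y) - 2*sin(2*y)


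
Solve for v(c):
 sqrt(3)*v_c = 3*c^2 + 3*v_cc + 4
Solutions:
 v(c) = C1 + C2*exp(sqrt(3)*c/3) + sqrt(3)*c^3/3 + 3*c^2 + 22*sqrt(3)*c/3


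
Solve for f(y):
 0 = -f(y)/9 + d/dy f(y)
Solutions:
 f(y) = C1*exp(y/9)


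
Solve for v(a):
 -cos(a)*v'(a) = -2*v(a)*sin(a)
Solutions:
 v(a) = C1/cos(a)^2


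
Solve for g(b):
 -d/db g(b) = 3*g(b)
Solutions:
 g(b) = C1*exp(-3*b)


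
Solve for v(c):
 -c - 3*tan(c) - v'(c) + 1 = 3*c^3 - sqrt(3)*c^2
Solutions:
 v(c) = C1 - 3*c^4/4 + sqrt(3)*c^3/3 - c^2/2 + c + 3*log(cos(c))


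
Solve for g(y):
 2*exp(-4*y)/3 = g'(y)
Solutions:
 g(y) = C1 - exp(-4*y)/6


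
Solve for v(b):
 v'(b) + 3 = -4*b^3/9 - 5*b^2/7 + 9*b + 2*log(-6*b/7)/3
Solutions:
 v(b) = C1 - b^4/9 - 5*b^3/21 + 9*b^2/2 + 2*b*log(-b)/3 + b*(-11 - 2*log(7) + 2*log(6))/3


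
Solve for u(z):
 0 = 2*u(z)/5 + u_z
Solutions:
 u(z) = C1*exp(-2*z/5)


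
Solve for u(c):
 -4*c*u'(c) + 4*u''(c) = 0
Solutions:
 u(c) = C1 + C2*erfi(sqrt(2)*c/2)


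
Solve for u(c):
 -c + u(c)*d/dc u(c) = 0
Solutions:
 u(c) = -sqrt(C1 + c^2)
 u(c) = sqrt(C1 + c^2)


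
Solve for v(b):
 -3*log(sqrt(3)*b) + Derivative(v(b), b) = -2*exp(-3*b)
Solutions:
 v(b) = C1 + 3*b*log(b) + b*(-3 + 3*log(3)/2) + 2*exp(-3*b)/3


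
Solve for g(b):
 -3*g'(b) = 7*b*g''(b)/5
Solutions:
 g(b) = C1 + C2/b^(8/7)


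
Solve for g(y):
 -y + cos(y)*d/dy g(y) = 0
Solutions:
 g(y) = C1 + Integral(y/cos(y), y)


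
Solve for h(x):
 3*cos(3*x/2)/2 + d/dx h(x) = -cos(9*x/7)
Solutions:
 h(x) = C1 - 7*sin(9*x/7)/9 - sin(3*x/2)


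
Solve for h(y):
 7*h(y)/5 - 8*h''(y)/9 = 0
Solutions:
 h(y) = C1*exp(-3*sqrt(70)*y/20) + C2*exp(3*sqrt(70)*y/20)


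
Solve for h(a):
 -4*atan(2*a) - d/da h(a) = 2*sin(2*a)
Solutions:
 h(a) = C1 - 4*a*atan(2*a) + log(4*a^2 + 1) + cos(2*a)


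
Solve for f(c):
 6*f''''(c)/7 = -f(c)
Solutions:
 f(c) = (C1*sin(14^(1/4)*3^(3/4)*c/6) + C2*cos(14^(1/4)*3^(3/4)*c/6))*exp(-14^(1/4)*3^(3/4)*c/6) + (C3*sin(14^(1/4)*3^(3/4)*c/6) + C4*cos(14^(1/4)*3^(3/4)*c/6))*exp(14^(1/4)*3^(3/4)*c/6)


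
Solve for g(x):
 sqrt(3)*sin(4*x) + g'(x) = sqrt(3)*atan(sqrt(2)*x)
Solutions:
 g(x) = C1 + sqrt(3)*(x*atan(sqrt(2)*x) - sqrt(2)*log(2*x^2 + 1)/4) + sqrt(3)*cos(4*x)/4


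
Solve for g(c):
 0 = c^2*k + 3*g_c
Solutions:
 g(c) = C1 - c^3*k/9


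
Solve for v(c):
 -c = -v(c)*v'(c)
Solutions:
 v(c) = -sqrt(C1 + c^2)
 v(c) = sqrt(C1 + c^2)


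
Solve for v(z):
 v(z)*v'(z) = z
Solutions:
 v(z) = -sqrt(C1 + z^2)
 v(z) = sqrt(C1 + z^2)


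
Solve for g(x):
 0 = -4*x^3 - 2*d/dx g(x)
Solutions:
 g(x) = C1 - x^4/2


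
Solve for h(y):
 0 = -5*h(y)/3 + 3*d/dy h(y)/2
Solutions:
 h(y) = C1*exp(10*y/9)


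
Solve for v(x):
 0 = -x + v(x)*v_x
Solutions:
 v(x) = -sqrt(C1 + x^2)
 v(x) = sqrt(C1 + x^2)


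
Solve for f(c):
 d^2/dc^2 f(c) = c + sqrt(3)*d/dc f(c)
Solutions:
 f(c) = C1 + C2*exp(sqrt(3)*c) - sqrt(3)*c^2/6 - c/3


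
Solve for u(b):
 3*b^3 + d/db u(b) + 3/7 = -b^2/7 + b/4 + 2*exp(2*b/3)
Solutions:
 u(b) = C1 - 3*b^4/4 - b^3/21 + b^2/8 - 3*b/7 + 3*exp(2*b/3)


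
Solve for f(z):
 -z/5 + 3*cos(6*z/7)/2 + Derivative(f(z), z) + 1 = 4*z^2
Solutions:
 f(z) = C1 + 4*z^3/3 + z^2/10 - z - 7*sin(6*z/7)/4


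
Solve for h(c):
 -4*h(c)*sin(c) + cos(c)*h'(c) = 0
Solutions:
 h(c) = C1/cos(c)^4


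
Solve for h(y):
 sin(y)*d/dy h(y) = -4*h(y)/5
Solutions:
 h(y) = C1*(cos(y) + 1)^(2/5)/(cos(y) - 1)^(2/5)


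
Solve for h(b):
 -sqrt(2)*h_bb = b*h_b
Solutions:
 h(b) = C1 + C2*erf(2^(1/4)*b/2)


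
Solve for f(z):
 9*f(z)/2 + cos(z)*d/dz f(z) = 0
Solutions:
 f(z) = C1*(sin(z) - 1)^(1/4)*(sin(z)^2 - 2*sin(z) + 1)/((sin(z) + 1)^(1/4)*(sin(z)^2 + 2*sin(z) + 1))


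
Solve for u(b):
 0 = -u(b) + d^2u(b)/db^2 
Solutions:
 u(b) = C1*exp(-b) + C2*exp(b)


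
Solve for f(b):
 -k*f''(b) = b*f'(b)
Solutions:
 f(b) = C1 + C2*sqrt(k)*erf(sqrt(2)*b*sqrt(1/k)/2)


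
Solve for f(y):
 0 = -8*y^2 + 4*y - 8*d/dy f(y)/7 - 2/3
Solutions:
 f(y) = C1 - 7*y^3/3 + 7*y^2/4 - 7*y/12


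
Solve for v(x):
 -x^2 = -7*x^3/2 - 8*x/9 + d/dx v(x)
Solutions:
 v(x) = C1 + 7*x^4/8 - x^3/3 + 4*x^2/9


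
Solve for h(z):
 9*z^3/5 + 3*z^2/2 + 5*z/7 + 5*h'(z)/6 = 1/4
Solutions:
 h(z) = C1 - 27*z^4/50 - 3*z^3/5 - 3*z^2/7 + 3*z/10


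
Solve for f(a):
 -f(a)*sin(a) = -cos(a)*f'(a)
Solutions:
 f(a) = C1/cos(a)


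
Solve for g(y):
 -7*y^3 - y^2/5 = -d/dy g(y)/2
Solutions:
 g(y) = C1 + 7*y^4/2 + 2*y^3/15


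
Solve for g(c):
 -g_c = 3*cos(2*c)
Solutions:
 g(c) = C1 - 3*sin(2*c)/2


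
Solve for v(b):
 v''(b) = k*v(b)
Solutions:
 v(b) = C1*exp(-b*sqrt(k)) + C2*exp(b*sqrt(k))


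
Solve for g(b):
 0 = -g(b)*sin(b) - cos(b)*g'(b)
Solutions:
 g(b) = C1*cos(b)


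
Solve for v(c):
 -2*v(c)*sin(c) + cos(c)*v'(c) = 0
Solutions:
 v(c) = C1/cos(c)^2


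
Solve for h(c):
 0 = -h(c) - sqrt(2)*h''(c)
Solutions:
 h(c) = C1*sin(2^(3/4)*c/2) + C2*cos(2^(3/4)*c/2)


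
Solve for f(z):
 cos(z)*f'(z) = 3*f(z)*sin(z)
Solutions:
 f(z) = C1/cos(z)^3


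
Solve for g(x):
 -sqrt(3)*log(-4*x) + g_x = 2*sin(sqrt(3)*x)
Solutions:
 g(x) = C1 + sqrt(3)*x*(log(-x) - 1) + 2*sqrt(3)*x*log(2) - 2*sqrt(3)*cos(sqrt(3)*x)/3


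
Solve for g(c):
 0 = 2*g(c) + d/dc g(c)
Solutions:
 g(c) = C1*exp(-2*c)


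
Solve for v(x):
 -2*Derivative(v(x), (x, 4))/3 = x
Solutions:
 v(x) = C1 + C2*x + C3*x^2 + C4*x^3 - x^5/80


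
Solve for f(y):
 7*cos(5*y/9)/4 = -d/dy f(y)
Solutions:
 f(y) = C1 - 63*sin(5*y/9)/20


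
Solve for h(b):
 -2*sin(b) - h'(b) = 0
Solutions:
 h(b) = C1 + 2*cos(b)


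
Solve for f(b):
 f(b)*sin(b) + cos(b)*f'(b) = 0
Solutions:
 f(b) = C1*cos(b)


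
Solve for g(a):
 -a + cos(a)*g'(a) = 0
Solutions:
 g(a) = C1 + Integral(a/cos(a), a)


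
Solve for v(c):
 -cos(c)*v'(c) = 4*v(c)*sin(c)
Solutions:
 v(c) = C1*cos(c)^4


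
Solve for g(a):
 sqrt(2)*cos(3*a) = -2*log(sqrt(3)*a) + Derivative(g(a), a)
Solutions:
 g(a) = C1 + 2*a*log(a) - 2*a + a*log(3) + sqrt(2)*sin(3*a)/3


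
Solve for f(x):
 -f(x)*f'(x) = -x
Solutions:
 f(x) = -sqrt(C1 + x^2)
 f(x) = sqrt(C1 + x^2)


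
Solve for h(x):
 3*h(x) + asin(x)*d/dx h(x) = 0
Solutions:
 h(x) = C1*exp(-3*Integral(1/asin(x), x))


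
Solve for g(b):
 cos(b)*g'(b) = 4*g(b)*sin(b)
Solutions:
 g(b) = C1/cos(b)^4


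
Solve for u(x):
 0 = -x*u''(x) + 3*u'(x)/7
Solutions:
 u(x) = C1 + C2*x^(10/7)


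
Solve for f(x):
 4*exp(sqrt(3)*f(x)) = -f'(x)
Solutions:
 f(x) = sqrt(3)*(2*log(1/(C1 + 4*x)) - log(3))/6


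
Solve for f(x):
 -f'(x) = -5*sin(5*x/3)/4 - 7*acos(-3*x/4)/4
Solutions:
 f(x) = C1 + 7*x*acos(-3*x/4)/4 + 7*sqrt(16 - 9*x^2)/12 - 3*cos(5*x/3)/4


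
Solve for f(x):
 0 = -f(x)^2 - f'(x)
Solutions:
 f(x) = 1/(C1 + x)


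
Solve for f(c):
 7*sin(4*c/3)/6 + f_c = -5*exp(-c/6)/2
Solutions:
 f(c) = C1 + 7*cos(4*c/3)/8 + 15*exp(-c/6)


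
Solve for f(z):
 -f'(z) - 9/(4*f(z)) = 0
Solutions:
 f(z) = -sqrt(C1 - 18*z)/2
 f(z) = sqrt(C1 - 18*z)/2


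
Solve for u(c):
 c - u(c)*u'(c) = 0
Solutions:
 u(c) = -sqrt(C1 + c^2)
 u(c) = sqrt(C1 + c^2)


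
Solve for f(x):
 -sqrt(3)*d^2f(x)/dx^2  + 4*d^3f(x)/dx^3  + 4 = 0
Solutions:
 f(x) = C1 + C2*x + C3*exp(sqrt(3)*x/4) + 2*sqrt(3)*x^2/3


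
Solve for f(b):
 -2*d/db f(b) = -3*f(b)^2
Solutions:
 f(b) = -2/(C1 + 3*b)


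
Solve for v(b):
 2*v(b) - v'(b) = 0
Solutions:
 v(b) = C1*exp(2*b)


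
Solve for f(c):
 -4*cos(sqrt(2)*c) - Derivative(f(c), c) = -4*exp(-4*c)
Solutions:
 f(c) = C1 - 2*sqrt(2)*sin(sqrt(2)*c) - exp(-4*c)


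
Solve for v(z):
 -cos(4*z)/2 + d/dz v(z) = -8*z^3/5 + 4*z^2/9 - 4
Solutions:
 v(z) = C1 - 2*z^4/5 + 4*z^3/27 - 4*z + sin(4*z)/8


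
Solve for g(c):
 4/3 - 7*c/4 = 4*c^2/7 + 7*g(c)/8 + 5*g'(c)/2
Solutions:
 g(c) = C1*exp(-7*c/20) - 32*c^2/49 + 594*c/343 - 24664/7203


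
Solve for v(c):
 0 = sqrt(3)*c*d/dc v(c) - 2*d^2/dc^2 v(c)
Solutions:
 v(c) = C1 + C2*erfi(3^(1/4)*c/2)


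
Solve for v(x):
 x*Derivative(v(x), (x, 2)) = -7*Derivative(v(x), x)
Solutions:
 v(x) = C1 + C2/x^6


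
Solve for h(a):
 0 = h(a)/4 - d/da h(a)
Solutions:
 h(a) = C1*exp(a/4)


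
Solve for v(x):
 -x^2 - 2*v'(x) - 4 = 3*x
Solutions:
 v(x) = C1 - x^3/6 - 3*x^2/4 - 2*x


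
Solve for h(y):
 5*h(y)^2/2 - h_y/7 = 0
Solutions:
 h(y) = -2/(C1 + 35*y)


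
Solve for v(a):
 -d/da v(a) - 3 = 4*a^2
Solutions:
 v(a) = C1 - 4*a^3/3 - 3*a


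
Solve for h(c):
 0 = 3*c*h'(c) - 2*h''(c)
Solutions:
 h(c) = C1 + C2*erfi(sqrt(3)*c/2)


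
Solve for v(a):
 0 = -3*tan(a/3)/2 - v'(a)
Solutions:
 v(a) = C1 + 9*log(cos(a/3))/2


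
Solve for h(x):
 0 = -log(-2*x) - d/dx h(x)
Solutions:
 h(x) = C1 - x*log(-x) + x*(1 - log(2))


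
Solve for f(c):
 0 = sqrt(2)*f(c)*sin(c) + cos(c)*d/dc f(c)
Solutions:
 f(c) = C1*cos(c)^(sqrt(2))


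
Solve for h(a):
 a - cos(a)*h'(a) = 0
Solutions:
 h(a) = C1 + Integral(a/cos(a), a)


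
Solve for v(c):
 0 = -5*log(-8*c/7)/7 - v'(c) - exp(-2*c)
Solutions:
 v(c) = C1 - 5*c*log(-c)/7 + 5*c*(-3*log(2) + 1 + log(7))/7 + exp(-2*c)/2


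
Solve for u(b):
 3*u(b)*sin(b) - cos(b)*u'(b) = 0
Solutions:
 u(b) = C1/cos(b)^3


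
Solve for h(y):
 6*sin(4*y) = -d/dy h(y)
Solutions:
 h(y) = C1 + 3*cos(4*y)/2


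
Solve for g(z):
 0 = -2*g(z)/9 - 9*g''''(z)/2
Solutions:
 g(z) = (C1*sin(z/3) + C2*cos(z/3))*exp(-z/3) + (C3*sin(z/3) + C4*cos(z/3))*exp(z/3)


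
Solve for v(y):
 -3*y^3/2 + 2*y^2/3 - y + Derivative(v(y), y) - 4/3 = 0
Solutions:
 v(y) = C1 + 3*y^4/8 - 2*y^3/9 + y^2/2 + 4*y/3


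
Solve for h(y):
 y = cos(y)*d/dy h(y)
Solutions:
 h(y) = C1 + Integral(y/cos(y), y)


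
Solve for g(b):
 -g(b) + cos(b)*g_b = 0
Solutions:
 g(b) = C1*sqrt(sin(b) + 1)/sqrt(sin(b) - 1)


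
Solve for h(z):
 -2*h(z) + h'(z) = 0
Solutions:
 h(z) = C1*exp(2*z)


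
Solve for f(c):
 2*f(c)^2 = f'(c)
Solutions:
 f(c) = -1/(C1 + 2*c)


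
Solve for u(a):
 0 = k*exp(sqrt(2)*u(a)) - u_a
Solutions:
 u(a) = sqrt(2)*(2*log(-1/(C1 + a*k)) - log(2))/4


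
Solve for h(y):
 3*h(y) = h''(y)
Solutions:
 h(y) = C1*exp(-sqrt(3)*y) + C2*exp(sqrt(3)*y)


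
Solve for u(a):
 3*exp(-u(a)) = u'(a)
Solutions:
 u(a) = log(C1 + 3*a)


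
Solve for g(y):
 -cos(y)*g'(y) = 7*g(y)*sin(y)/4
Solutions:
 g(y) = C1*cos(y)^(7/4)


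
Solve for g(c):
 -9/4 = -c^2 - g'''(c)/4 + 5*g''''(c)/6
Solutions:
 g(c) = C1 + C2*c + C3*c^2 + C4*exp(3*c/10) - c^5/15 - 10*c^4/9 - 719*c^3/54


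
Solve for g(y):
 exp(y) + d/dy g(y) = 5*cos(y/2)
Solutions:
 g(y) = C1 - exp(y) + 10*sin(y/2)


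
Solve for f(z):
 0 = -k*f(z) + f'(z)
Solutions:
 f(z) = C1*exp(k*z)


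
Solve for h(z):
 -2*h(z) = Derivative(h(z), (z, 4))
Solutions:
 h(z) = (C1*sin(2^(3/4)*z/2) + C2*cos(2^(3/4)*z/2))*exp(-2^(3/4)*z/2) + (C3*sin(2^(3/4)*z/2) + C4*cos(2^(3/4)*z/2))*exp(2^(3/4)*z/2)


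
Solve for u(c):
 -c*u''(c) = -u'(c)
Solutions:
 u(c) = C1 + C2*c^2


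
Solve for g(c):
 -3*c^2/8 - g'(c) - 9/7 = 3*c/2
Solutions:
 g(c) = C1 - c^3/8 - 3*c^2/4 - 9*c/7


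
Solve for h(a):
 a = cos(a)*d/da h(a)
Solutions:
 h(a) = C1 + Integral(a/cos(a), a)


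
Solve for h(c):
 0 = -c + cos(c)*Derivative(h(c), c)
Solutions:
 h(c) = C1 + Integral(c/cos(c), c)


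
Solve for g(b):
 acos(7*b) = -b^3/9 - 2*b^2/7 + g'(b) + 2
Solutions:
 g(b) = C1 + b^4/36 + 2*b^3/21 + b*acos(7*b) - 2*b - sqrt(1 - 49*b^2)/7


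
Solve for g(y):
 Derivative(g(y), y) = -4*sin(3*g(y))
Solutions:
 g(y) = -acos((-C1 - exp(24*y))/(C1 - exp(24*y)))/3 + 2*pi/3
 g(y) = acos((-C1 - exp(24*y))/(C1 - exp(24*y)))/3


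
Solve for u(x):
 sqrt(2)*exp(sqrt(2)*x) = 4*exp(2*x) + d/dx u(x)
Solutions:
 u(x) = C1 - 2*exp(2*x) + exp(sqrt(2)*x)


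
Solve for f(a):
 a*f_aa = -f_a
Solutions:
 f(a) = C1 + C2*log(a)


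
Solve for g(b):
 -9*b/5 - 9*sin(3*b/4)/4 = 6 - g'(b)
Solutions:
 g(b) = C1 + 9*b^2/10 + 6*b - 3*cos(3*b/4)


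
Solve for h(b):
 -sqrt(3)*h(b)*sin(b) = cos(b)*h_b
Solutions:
 h(b) = C1*cos(b)^(sqrt(3))


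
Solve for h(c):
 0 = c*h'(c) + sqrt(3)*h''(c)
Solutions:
 h(c) = C1 + C2*erf(sqrt(2)*3^(3/4)*c/6)


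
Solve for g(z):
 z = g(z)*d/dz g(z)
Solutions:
 g(z) = -sqrt(C1 + z^2)
 g(z) = sqrt(C1 + z^2)


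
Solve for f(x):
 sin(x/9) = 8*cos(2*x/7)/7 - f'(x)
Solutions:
 f(x) = C1 + 4*sin(2*x/7) + 9*cos(x/9)


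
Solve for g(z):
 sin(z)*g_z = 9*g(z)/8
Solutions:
 g(z) = C1*(cos(z) - 1)^(9/16)/(cos(z) + 1)^(9/16)


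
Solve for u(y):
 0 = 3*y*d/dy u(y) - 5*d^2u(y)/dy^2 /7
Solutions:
 u(y) = C1 + C2*erfi(sqrt(210)*y/10)


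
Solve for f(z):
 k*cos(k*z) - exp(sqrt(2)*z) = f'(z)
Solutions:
 f(z) = C1 - sqrt(2)*exp(sqrt(2)*z)/2 + sin(k*z)


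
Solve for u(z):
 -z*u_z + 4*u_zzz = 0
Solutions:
 u(z) = C1 + Integral(C2*airyai(2^(1/3)*z/2) + C3*airybi(2^(1/3)*z/2), z)


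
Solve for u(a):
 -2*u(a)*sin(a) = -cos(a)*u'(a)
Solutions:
 u(a) = C1/cos(a)^2


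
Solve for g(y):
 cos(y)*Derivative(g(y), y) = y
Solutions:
 g(y) = C1 + Integral(y/cos(y), y)
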